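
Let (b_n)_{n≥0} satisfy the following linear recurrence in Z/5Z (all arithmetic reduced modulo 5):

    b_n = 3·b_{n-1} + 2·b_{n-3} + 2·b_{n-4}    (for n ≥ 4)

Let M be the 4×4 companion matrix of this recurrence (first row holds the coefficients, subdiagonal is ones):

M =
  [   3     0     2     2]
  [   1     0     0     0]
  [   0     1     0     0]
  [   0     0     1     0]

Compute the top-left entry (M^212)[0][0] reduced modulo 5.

3

(M^212)[0][0] is the top entry after applying M 212 times to the unit state (1, 0, 0, 0). Equivalently it is h_{215} for the auxiliary sequence (h_n) obeying the same recurrence with h_3 = 1 and h_i = 0 for 0 ≤ i < 3:
h_4 = 3·1 + 0·0 + 2·0 + 2·0 = 3
h_5 = 3·3 + 0·1 + 2·0 + 2·0 = 4
h_6 = 3·4 + 0·3 + 2·1 + 2·0 = 4
h_7 = 3·4 + 0·4 + 2·3 + 2·1 = 0
h_8 = 3·0 + 0·4 + 2·4 + 2·3 = 4
h_9 = 3·4 + 0·0 + 2·4 + 2·4 = 3
Continuing the recurrence:
  h_10 = 2;  h_11 = 4;  h_12 = 1;  h_13 = 3;  h_14 = 1;  h_15 = 3
  h_16 = 2;  h_17 = 4;  h_18 = 0;  h_19 = 0;  h_20 = 2;  h_21 = 4
  h_22 = 2;  h_23 = 0;  h_24 = 2;  h_25 = 3;  h_26 = 3;  h_27 = 3
  h_28 = 4;  h_29 = 4;  h_30 = 4;  h_31 = 1;  h_32 = 4;  h_33 = 3
  h_34 = 4;  h_35 = 2;  h_36 = 0;  h_37 = 4;  h_38 = 4;  h_39 = 1
  h_40 = 1;  h_41 = 4;  h_42 = 2;  h_43 = 0;  h_44 = 0;  h_45 = 2
  h_46 = 0;  h_47 = 0;  h_48 = 4;  h_49 = 1;  h_50 = 3;  h_51 = 2
  h_52 = 1;  h_53 = 1;  h_54 = 3;  h_55 = 0;  h_56 = 4;  h_57 = 0
  h_58 = 1;  h_59 = 1;  h_60 = 1;  h_61 = 0;  h_62 = 4;  h_63 = 1
  h_64 = 0;  h_65 = 3;  h_66 = 4;  h_67 = 4;  h_68 = 3;  h_69 = 3
  h_70 = 0;  h_71 = 4;  h_72 = 4;  h_73 = 3;  h_74 = 2;  h_75 = 2
  h_76 = 0;  h_77 = 0;  h_78 = 3;  h_79 = 3;  h_80 = 4;  h_81 = 3
  h_82 = 1;  h_83 = 2;  h_84 = 0;  h_85 = 3;  h_86 = 0;  h_87 = 4
  h_88 = 3;  h_89 = 0;  h_90 = 3;  h_91 = 3;  h_92 = 0;  h_93 = 1
  h_94 = 0;  h_95 = 1;  h_96 = 0;  h_97 = 2;  h_98 = 3;  h_99 = 1
  h_100 = 2;  h_101 = 1;  h_102 = 1;  h_103 = 4;  h_104 = 3;  h_105 = 3
  h_106 = 4;  h_107 = 1;  h_108 = 0;  h_109 = 4;  h_110 = 2;  h_111 = 3
  h_112 = 2;  h_113 = 3;  h_114 = 4;  h_115 = 2;  h_116 = 1;  h_117 = 2
  h_118 = 3;  h_119 = 0;  h_120 = 1;  h_121 = 3;  h_122 = 0;  h_123 = 2
  h_124 = 4;  h_125 = 3;  h_126 = 3;  h_127 = 1;  h_128 = 2;  h_129 = 3
  h_130 = 2;  h_131 = 2;  h_132 = 1;  h_133 = 3;  h_134 = 2;  h_135 = 2
  h_136 = 4;  h_137 = 2;  h_138 = 4;  h_139 = 4;  h_140 = 4;  h_141 = 4
  h_142 = 3;  h_143 = 0;  h_144 = 1;  h_145 = 2;  h_146 = 2;  h_147 = 3
  h_148 = 0;  h_149 = 3;  h_150 = 4;  h_151 = 3;  h_152 = 0;  h_153 = 4
  h_154 = 1;  h_155 = 4;  h_156 = 0;  h_157 = 0;  h_158 = 0;  h_159 = 3
  h_160 = 4;  h_161 = 2;  h_162 = 2;  h_163 = 0;  h_164 = 2;  h_165 = 4
  h_166 = 1;  h_167 = 2;  h_168 = 3;  h_169 = 4;  h_170 = 3;  h_171 = 4
  h_172 = 1;  h_173 = 2;  h_174 = 0;  h_175 = 0;  h_176 = 1;  h_177 = 2
  h_178 = 1;  h_179 = 0;  h_180 = 1;  h_181 = 4;  h_182 = 4;  h_183 = 4
  h_184 = 2;  h_185 = 2;  h_186 = 2;  h_187 = 3;  h_188 = 2;  h_189 = 4
  h_190 = 2;  h_191 = 1;  h_192 = 0;  h_193 = 2;  h_194 = 2;  h_195 = 3
  h_196 = 3;  h_197 = 2;  h_198 = 1;  h_199 = 0;  h_200 = 0;  h_201 = 1
  h_202 = 0;  h_203 = 0;  h_204 = 2;  h_205 = 3;  h_206 = 4;  h_207 = 1
  h_208 = 3;  h_209 = 3;  h_210 = 4;  h_211 = 0;  h_212 = 2;  h_213 = 0
h_214 = 3·0 + 0·2 + 2·0 + 2·4 = 3
h_215 = 3·3 + 0·0 + 2·2 + 2·0 = 3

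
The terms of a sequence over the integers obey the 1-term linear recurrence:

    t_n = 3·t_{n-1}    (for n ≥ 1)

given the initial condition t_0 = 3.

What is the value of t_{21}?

t_1 = 3·3 = 9
t_2 = 3·9 = 27
t_3 = 3·27 = 81
t_4 = 3·81 = 243
t_5 = 3·243 = 729
t_6 = 3·729 = 2187
t_7 = 3·2187 = 6561
t_8 = 3·6561 = 19683
t_9 = 3·19683 = 59049
t_10 = 3·59049 = 177147
t_11 = 3·177147 = 531441
t_12 = 3·531441 = 1594323
t_13 = 3·1594323 = 4782969
t_14 = 3·4782969 = 14348907
t_15 = 3·14348907 = 43046721
t_16 = 3·43046721 = 129140163
t_17 = 3·129140163 = 387420489
t_18 = 3·387420489 = 1162261467
t_19 = 3·1162261467 = 3486784401
t_20 = 3·3486784401 = 10460353203
t_21 = 3·10460353203 = 31381059609

31381059609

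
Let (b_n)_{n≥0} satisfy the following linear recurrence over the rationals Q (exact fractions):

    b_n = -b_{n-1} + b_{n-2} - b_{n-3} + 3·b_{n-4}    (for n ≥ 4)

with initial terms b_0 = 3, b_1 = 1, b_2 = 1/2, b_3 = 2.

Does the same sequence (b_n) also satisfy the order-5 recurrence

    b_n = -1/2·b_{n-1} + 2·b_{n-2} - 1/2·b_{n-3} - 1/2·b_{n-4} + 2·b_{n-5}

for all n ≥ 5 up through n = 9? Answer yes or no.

Terms b_0..b_9: 3, 1, 1/2, 2, 13/2, -2, 8, -21/2, 40, -129/2
n=5: candidate gives 6, actual b_5 = -2 ✗

no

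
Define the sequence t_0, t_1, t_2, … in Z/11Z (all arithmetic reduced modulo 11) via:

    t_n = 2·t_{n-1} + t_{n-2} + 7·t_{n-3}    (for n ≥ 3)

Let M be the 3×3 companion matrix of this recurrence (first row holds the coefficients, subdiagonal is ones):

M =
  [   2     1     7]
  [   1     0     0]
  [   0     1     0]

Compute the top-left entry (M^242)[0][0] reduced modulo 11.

5

(M^242)[0][0] is the top entry after applying M 242 times to the unit state (1, 0, 0). Equivalently it is h_{244} for the auxiliary sequence (h_n) obeying the same recurrence with h_2 = 1 and h_i = 0 for 0 ≤ i < 2:
h_3 = 2·1 + 1·0 + 7·0 = 2
h_4 = 2·2 + 1·1 + 7·0 = 5
h_5 = 2·5 + 1·2 + 7·1 = 8
h_6 = 2·8 + 1·5 + 7·2 = 2
h_7 = 2·2 + 1·8 + 7·5 = 3
h_8 = 2·3 + 1·2 + 7·8 = 9
h_9 = 2·9 + 1·3 + 7·2 = 2
h_10 = 2·2 + 1·9 + 7·3 = 1
h_11 = 2·1 + 1·2 + 7·9 = 1
h_12 = 2·1 + 1·1 + 7·2 = 6
h_13 = 2·6 + 1·1 + 7·1 = 9
h_14 = 2·9 + 1·6 + 7·1 = 9
h_15 = 2·9 + 1·9 + 7·6 = 3
h_16 = 2·3 + 1·9 + 7·9 = 1
h_17 = 2·1 + 1·3 + 7·9 = 2
h_18 = 2·2 + 1·1 + 7·3 = 4
h_19 = 2·4 + 1·2 + 7·1 = 6
h_20 = 2·6 + 1·4 + 7·2 = 8
h_21 = 2·8 + 1·6 + 7·4 = 6
h_22 = 2·6 + 1·8 + 7·6 = 7
h_23 = 2·7 + 1·6 + 7·8 = 10
h_24 = 2·10 + 1·7 + 7·6 = 3
h_25 = 2·3 + 1·10 + 7·7 = 10
h_26 = 2·10 + 1·3 + 7·10 = 5
h_27 = 2·5 + 1·10 + 7·3 = 8
h_28 = 2·8 + 1·5 + 7·10 = 3
h_29 = 2·3 + 1·8 + 7·5 = 5
h_30 = 2·5 + 1·3 + 7·8 = 3
h_31 = 2·3 + 1·5 + 7·3 = 10
h_32 = 2·10 + 1·3 + 7·5 = 3
h_33 = 2·3 + 1·10 + 7·3 = 4
h_34 = 2·4 + 1·3 + 7·10 = 4
h_35 = 2·4 + 1·4 + 7·3 = 0
h_36 = 2·0 + 1·4 + 7·4 = 10
h_37 = 2·10 + 1·0 + 7·4 = 4
h_38 = 2·4 + 1·10 + 7·0 = 7
h_39 = 2·7 + 1·4 + 7·10 = 0
h_40 = 2·0 + 1·7 + 7·4 = 2
h_41 = 2·2 + 1·0 + 7·7 = 9
h_42 = 2·9 + 1·2 + 7·0 = 9
h_43 = 2·9 + 1·9 + 7·2 = 8
h_44 = 2·8 + 1·9 + 7·9 = 0
h_45 = 2·0 + 1·8 + 7·9 = 5
h_46 = 2·5 + 1·0 + 7·8 = 0
h_47 = 2·0 + 1·5 + 7·0 = 5
h_48 = 2·5 + 1·0 + 7·5 = 1
h_49 = 2·1 + 1·5 + 7·0 = 7
h_50 = 2·7 + 1·1 + 7·5 = 6
h_51 = 2·6 + 1·7 + 7·1 = 4
h_52 = 2·4 + 1·6 + 7·7 = 8
h_53 = 2·8 + 1·4 + 7·6 = 7
h_54 = 2·7 + 1·8 + 7·4 = 6
h_55 = 2·6 + 1·7 + 7·8 = 9
h_56 = 2·9 + 1·6 + 7·7 = 7
h_57 = 2·7 + 1·9 + 7·6 = 10
h_58 = 2·10 + 1·7 + 7·9 = 2
h_59 = 2·2 + 1·10 + 7·7 = 8
h_60 = 2·8 + 1·2 + 7·10 = 0
h_61 = 2·0 + 1·8 + 7·2 = 0
h_62 = 2·0 + 1·0 + 7·8 = 1
(h_60, h_61, h_62) = (0, 0, 1) = (h_0, h_1, h_2), so the sequence has period 60.
244 ≡ 4 (mod 60), hence h_244 = h_4 = 5.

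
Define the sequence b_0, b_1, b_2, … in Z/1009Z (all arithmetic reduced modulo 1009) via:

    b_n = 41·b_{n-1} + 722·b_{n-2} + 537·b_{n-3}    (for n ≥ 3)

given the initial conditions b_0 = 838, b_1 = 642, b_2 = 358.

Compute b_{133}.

b_3 = 41·358 + 722·642 + 537·838 = 937
b_4 = 41·937 + 722·358 + 537·642 = 932
b_5 = 41·932 + 722·937 + 537·358 = 890
b_6 = 41·890 + 722·932 + 537·937 = 754
b_7 = 41·754 + 722·890 + 537·932 = 511
b_8 = 41·511 + 722·754 + 537·890 = 972
Continuing the recurrence:
  b_9 = 438;  b_10 = 284;  b_11 = 266;  b_12 = 137;  b_13 = 54;  b_14 = 801
  b_15 = 102;  b_16 = 48;  b_17 = 240;  b_18 = 388;  b_19 = 47;  b_20 = 280
  b_21 = 511;  b_22 = 136;  b_23 = 198;  b_24 = 324;  b_25 = 229;  b_26 = 529
  b_27 = 802;  b_28 = 1005;  b_29 = 258;  b_30 = 458;  b_31 = 97;  b_32 = 987
  b_33 = 270;  b_34 = 861;  b_35 = 483;  b_36 = 424;  b_37 = 78;  b_38 = 630
  b_39 = 71;  b_40 = 202;  b_41 = 308;  b_42 = 853;  b_43 = 565;  b_44 = 254
  b_45 = 593;  b_46 = 552;  b_47 = 947;  b_48 = 71;  b_49 = 303;  b_50 = 121
  b_51 = 523;  b_52 = 95;  b_53 = 500;  b_54 = 647;  b_55 = 636;  b_56 = 924
  b_57 = 991;  b_58 = 940;  b_59 = 79;  b_60 = 259;  b_61 = 334;  b_62 = 955
  b_63 = 651;  b_64 = 576;  b_65 = 500;  b_66 = 957;  b_67 = 222;  b_68 = 925
  b_69 = 773;  b_70 = 458;  b_71 = 33;  b_72 = 470;  b_73 = 468;  b_74 = 901
  b_75 = 638;  b_76 = 725;  b_77 = 513;  b_78 = 178;  b_79 = 169;  b_80 = 263
  b_81 = 353;  b_82 = 484;  b_83 = 233;  b_84 = 675;  b_85 = 750;  b_86 = 488
  b_87 = 748;  b_88 = 752;  b_89 = 519;  b_90 = 286;  b_91 = 221;  b_92 = 855
  b_93 = 94;  b_94 = 244;  b_95 = 219;  b_96 = 528;  b_97 = 22;  b_98 = 266
  b_99 = 563;  b_100 = 933;  b_101 = 343;  b_102 = 191;  b_103 = 757;  b_104 = 989
  b_105 = 523;  b_106 = 831;  b_107 = 364;  b_108 = 774;  b_109 = 183;  b_110 = 4
  b_111 = 41;  b_112 = 931;  b_113 = 300;  b_114 = 199;  b_115 = 244;  b_116 = 983
  b_117 = 454;  b_118 = 709;  b_119 = 844;  b_120 = 253;  b_121 = 555;  b_122 = 781
  b_123 = 525;  b_124 = 567;  b_125 = 368;  b_126 = 87;  b_127 = 630;  b_128 = 713
  b_129 = 78;  b_130 = 662;  b_131 = 181
b_132 = 41·181 + 722·662 + 537·78 = 573
b_133 = 41·573 + 722·181 + 537·662 = 124

124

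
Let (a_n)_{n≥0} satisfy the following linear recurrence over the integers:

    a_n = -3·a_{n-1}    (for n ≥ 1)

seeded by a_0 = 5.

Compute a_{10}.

295245

a_1 = -3·5 = -15
a_2 = -3·-15 = 45
a_3 = -3·45 = -135
a_4 = -3·-135 = 405
a_5 = -3·405 = -1215
a_6 = -3·-1215 = 3645
a_7 = -3·3645 = -10935
a_8 = -3·-10935 = 32805
a_9 = -3·32805 = -98415
a_10 = -3·-98415 = 295245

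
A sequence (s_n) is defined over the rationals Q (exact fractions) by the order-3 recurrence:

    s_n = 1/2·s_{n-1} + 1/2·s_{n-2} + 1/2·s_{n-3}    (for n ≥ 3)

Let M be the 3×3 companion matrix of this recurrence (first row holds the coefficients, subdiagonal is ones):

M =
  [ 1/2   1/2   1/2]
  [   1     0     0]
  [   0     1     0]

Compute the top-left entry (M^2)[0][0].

(M^2)[0][0] is the top entry after applying M 2 times to the unit state (1, 0, 0). Equivalently it is h_{4} for the auxiliary sequence (h_n) obeying the same recurrence with h_2 = 1 and h_i = 0 for 0 ≤ i < 2:
h_3 = 1/2·1 + 1/2·0 + 1/2·0 = 1/2
h_4 = 1/2·1/2 + 1/2·1 + 1/2·0 = 3/4

3/4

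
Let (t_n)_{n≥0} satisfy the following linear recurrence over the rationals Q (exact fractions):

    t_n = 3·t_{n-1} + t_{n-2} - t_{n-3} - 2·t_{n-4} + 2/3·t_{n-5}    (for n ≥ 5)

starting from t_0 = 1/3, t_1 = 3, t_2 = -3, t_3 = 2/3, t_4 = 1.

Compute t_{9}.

t_5 = 3·1 + 1·2/3 + -1·-3 + -2·3 + 2/3·1/3 = 8/9
t_6 = 3·8/9 + 1·1 + -1·2/3 + -2·-3 + 2/3·3 = 11
t_7 = 3·11 + 1·8/9 + -1·1 + -2·2/3 + 2/3·-3 = 266/9
t_8 = 3·266/9 + 1·11 + -1·8/9 + -2·1 + 2/3·2/3 = 875/9
t_9 = 3·875/9 + 1·266/9 + -1·11 + -2·8/9 + 2/3·1 = 2782/9

2782/9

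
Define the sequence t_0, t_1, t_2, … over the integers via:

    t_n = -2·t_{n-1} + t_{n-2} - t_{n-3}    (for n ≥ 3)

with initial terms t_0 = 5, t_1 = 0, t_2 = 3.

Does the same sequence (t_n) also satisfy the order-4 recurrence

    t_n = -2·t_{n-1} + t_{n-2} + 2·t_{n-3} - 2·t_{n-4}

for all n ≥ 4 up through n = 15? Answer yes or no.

Terms t_0..t_15: 5, 0, 3, -11, 25, -64, 164, -417, 1062, -2705, 6889, -17545, 44684, -113802, 289833, -738152
n=4: candidate gives 15, actual t_4 = 25 ✗

no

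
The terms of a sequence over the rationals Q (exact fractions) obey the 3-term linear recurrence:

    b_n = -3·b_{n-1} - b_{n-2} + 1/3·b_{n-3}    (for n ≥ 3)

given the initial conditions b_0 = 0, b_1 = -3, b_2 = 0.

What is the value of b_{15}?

b_3 = -3·0 + -1·-3 + 1/3·0 = 3
b_4 = -3·3 + -1·0 + 1/3·-3 = -10
b_5 = -3·-10 + -1·3 + 1/3·0 = 27
b_6 = -3·27 + -1·-10 + 1/3·3 = -70
b_7 = -3·-70 + -1·27 + 1/3·-10 = 539/3
b_8 = -3·539/3 + -1·-70 + 1/3·27 = -460
b_9 = -3·-460 + -1·539/3 + 1/3·-70 = 1177
b_10 = -3·1177 + -1·-460 + 1/3·539/3 = -27100/9
b_11 = -3·-27100/9 + -1·1177 + 1/3·-460 = 7703
b_12 = -3·7703 + -1·-27100/9 + 1/3·1177 = -177350/9
b_13 = -3·-177350/9 + -1·7703 + 1/3·-27100/9 = 1361069/27
b_14 = -3·1361069/27 + -1·-177350/9 + 1/3·7703 = -386870/3
b_15 = -3·-386870/3 + -1·1361069/27 + 1/3·-177350/9 = 8907071/27

8907071/27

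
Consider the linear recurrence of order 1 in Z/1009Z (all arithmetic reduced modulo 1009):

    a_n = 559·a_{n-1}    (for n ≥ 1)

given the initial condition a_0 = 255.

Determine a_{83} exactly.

a_1 = 559·255 = 276
a_2 = 559·276 = 916
a_3 = 559·916 = 481
a_4 = 559·481 = 485
a_5 = 559·485 = 703
a_6 = 559·703 = 476
a_7 = 559·476 = 717
a_8 = 559·717 = 230
a_9 = 559·230 = 427
a_10 = 559·427 = 569
a_11 = 559·569 = 236
a_12 = 559·236 = 754
a_13 = 559·754 = 733
a_14 = 559·733 = 93
a_15 = 559·93 = 528
a_16 = 559·528 = 524
a_17 = 559·524 = 306
a_18 = 559·306 = 533
a_19 = 559·533 = 292
a_20 = 559·292 = 779
a_21 = 559·779 = 582
a_22 = 559·582 = 440
a_23 = 559·440 = 773
a_24 = 559·773 = 255
(a_24) = (255) = (a_0), so the sequence has period 24.
83 ≡ 11 (mod 24), hence a_83 = a_11 = 236.

236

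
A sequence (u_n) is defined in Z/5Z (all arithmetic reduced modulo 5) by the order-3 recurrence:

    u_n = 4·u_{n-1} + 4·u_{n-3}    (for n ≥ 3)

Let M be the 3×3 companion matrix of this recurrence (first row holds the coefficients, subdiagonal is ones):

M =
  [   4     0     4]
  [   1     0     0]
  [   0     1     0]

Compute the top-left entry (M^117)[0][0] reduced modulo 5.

(M^117)[0][0] is the top entry after applying M 117 times to the unit state (1, 0, 0). Equivalently it is h_{119} for the auxiliary sequence (h_n) obeying the same recurrence with h_2 = 1 and h_i = 0 for 0 ≤ i < 2:
h_3 = 4·1 + 0·0 + 4·0 = 4
h_4 = 4·4 + 0·1 + 4·0 = 1
h_5 = 4·1 + 0·4 + 4·1 = 3
h_6 = 4·3 + 0·1 + 4·4 = 3
h_7 = 4·3 + 0·3 + 4·1 = 1
h_8 = 4·1 + 0·3 + 4·3 = 1
h_9 = 4·1 + 0·1 + 4·3 = 1
h_10 = 4·1 + 0·1 + 4·1 = 3
h_11 = 4·3 + 0·1 + 4·1 = 1
h_12 = 4·1 + 0·3 + 4·1 = 3
h_13 = 4·3 + 0·1 + 4·3 = 4
h_14 = 4·4 + 0·3 + 4·1 = 0
h_15 = 4·0 + 0·4 + 4·3 = 2
h_16 = 4·2 + 0·0 + 4·4 = 4
h_17 = 4·4 + 0·2 + 4·0 = 1
h_18 = 4·1 + 0·4 + 4·2 = 2
h_19 = 4·2 + 0·1 + 4·4 = 4
h_20 = 4·4 + 0·2 + 4·1 = 0
h_21 = 4·0 + 0·4 + 4·2 = 3
h_22 = 4·3 + 0·0 + 4·4 = 3
h_23 = 4·3 + 0·3 + 4·0 = 2
h_24 = 4·2 + 0·3 + 4·3 = 0
h_25 = 4·0 + 0·2 + 4·3 = 2
h_26 = 4·2 + 0·0 + 4·2 = 1
h_27 = 4·1 + 0·2 + 4·0 = 4
h_28 = 4·4 + 0·1 + 4·2 = 4
h_29 = 4·4 + 0·4 + 4·1 = 0
h_30 = 4·0 + 0·4 + 4·4 = 1
h_31 = 4·1 + 0·0 + 4·4 = 0
h_32 = 4·0 + 0·1 + 4·0 = 0
h_33 = 4·0 + 0·0 + 4·1 = 4
h_34 = 4·4 + 0·0 + 4·0 = 1
h_35 = 4·1 + 0·4 + 4·0 = 4
h_36 = 4·4 + 0·1 + 4·4 = 2
h_37 = 4·2 + 0·4 + 4·1 = 2
h_38 = 4·2 + 0·2 + 4·4 = 4
h_39 = 4·4 + 0·2 + 4·2 = 4
h_40 = 4·4 + 0·4 + 4·2 = 4
h_41 = 4·4 + 0·4 + 4·4 = 2
h_42 = 4·2 + 0·4 + 4·4 = 4
h_43 = 4·4 + 0·2 + 4·4 = 2
h_44 = 4·2 + 0·4 + 4·2 = 1
h_45 = 4·1 + 0·2 + 4·4 = 0
h_46 = 4·0 + 0·1 + 4·2 = 3
h_47 = 4·3 + 0·0 + 4·1 = 1
h_48 = 4·1 + 0·3 + 4·0 = 4
h_49 = 4·4 + 0·1 + 4·3 = 3
h_50 = 4·3 + 0·4 + 4·1 = 1
h_51 = 4·1 + 0·3 + 4·4 = 0
h_52 = 4·0 + 0·1 + 4·3 = 2
h_53 = 4·2 + 0·0 + 4·1 = 2
h_54 = 4·2 + 0·2 + 4·0 = 3
h_55 = 4·3 + 0·2 + 4·2 = 0
h_56 = 4·0 + 0·3 + 4·2 = 3
h_57 = 4·3 + 0·0 + 4·3 = 4
h_58 = 4·4 + 0·3 + 4·0 = 1
h_59 = 4·1 + 0·4 + 4·3 = 1
h_60 = 4·1 + 0·1 + 4·4 = 0
h_61 = 4·0 + 0·1 + 4·1 = 4
h_62 = 4·4 + 0·0 + 4·1 = 0
h_63 = 4·0 + 0·4 + 4·0 = 0
h_64 = 4·0 + 0·0 + 4·4 = 1
h_65 = 4·1 + 0·0 + 4·0 = 4
h_66 = 4·4 + 0·1 + 4·0 = 1
h_67 = 4·1 + 0·4 + 4·1 = 3
h_68 = 4·3 + 0·1 + 4·4 = 3
h_69 = 4·3 + 0·3 + 4·1 = 1
h_70 = 4·1 + 0·3 + 4·3 = 1
h_71 = 4·1 + 0·1 + 4·3 = 1
h_72 = 4·1 + 0·1 + 4·1 = 3
h_73 = 4·3 + 0·1 + 4·1 = 1
h_74 = 4·1 + 0·3 + 4·1 = 3
h_75 = 4·3 + 0·1 + 4·3 = 4
h_76 = 4·4 + 0·3 + 4·1 = 0
h_77 = 4·0 + 0·4 + 4·3 = 2
h_78 = 4·2 + 0·0 + 4·4 = 4
h_79 = 4·4 + 0·2 + 4·0 = 1
h_80 = 4·1 + 0·4 + 4·2 = 2
h_81 = 4·2 + 0·1 + 4·4 = 4
h_82 = 4·4 + 0·2 + 4·1 = 0
h_83 = 4·0 + 0·4 + 4·2 = 3
h_84 = 4·3 + 0·0 + 4·4 = 3
h_85 = 4·3 + 0·3 + 4·0 = 2
h_86 = 4·2 + 0·3 + 4·3 = 0
h_87 = 4·0 + 0·2 + 4·3 = 2
h_88 = 4·2 + 0·0 + 4·2 = 1
h_89 = 4·1 + 0·2 + 4·0 = 4
h_90 = 4·4 + 0·1 + 4·2 = 4
h_91 = 4·4 + 0·4 + 4·1 = 0
h_92 = 4·0 + 0·4 + 4·4 = 1
h_93 = 4·1 + 0·0 + 4·4 = 0
h_94 = 4·0 + 0·1 + 4·0 = 0
h_95 = 4·0 + 0·0 + 4·1 = 4
h_96 = 4·4 + 0·0 + 4·0 = 1
h_97 = 4·1 + 0·4 + 4·0 = 4
h_98 = 4·4 + 0·1 + 4·4 = 2
h_99 = 4·2 + 0·4 + 4·1 = 2
h_100 = 4·2 + 0·2 + 4·4 = 4
h_101 = 4·4 + 0·2 + 4·2 = 4
h_102 = 4·4 + 0·4 + 4·2 = 4
h_103 = 4·4 + 0·4 + 4·4 = 2
h_104 = 4·2 + 0·4 + 4·4 = 4
h_105 = 4·4 + 0·2 + 4·4 = 2
h_106 = 4·2 + 0·4 + 4·2 = 1
h_107 = 4·1 + 0·2 + 4·4 = 0
h_108 = 4·0 + 0·1 + 4·2 = 3
h_109 = 4·3 + 0·0 + 4·1 = 1
h_110 = 4·1 + 0·3 + 4·0 = 4
h_111 = 4·4 + 0·1 + 4·3 = 3
h_112 = 4·3 + 0·4 + 4·1 = 1
h_113 = 4·1 + 0·3 + 4·4 = 0
h_114 = 4·0 + 0·1 + 4·3 = 2
h_115 = 4·2 + 0·0 + 4·1 = 2
h_116 = 4·2 + 0·2 + 4·0 = 3
h_117 = 4·3 + 0·2 + 4·2 = 0
h_118 = 4·0 + 0·3 + 4·2 = 3
h_119 = 4·3 + 0·0 + 4·3 = 4

4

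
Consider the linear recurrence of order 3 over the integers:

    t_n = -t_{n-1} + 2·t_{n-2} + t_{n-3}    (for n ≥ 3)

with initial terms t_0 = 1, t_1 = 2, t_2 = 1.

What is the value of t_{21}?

t_3 = -1·1 + 2·2 + 1·1 = 4
t_4 = -1·4 + 2·1 + 1·2 = 0
t_5 = -1·0 + 2·4 + 1·1 = 9
t_6 = -1·9 + 2·0 + 1·4 = -5
t_7 = -1·-5 + 2·9 + 1·0 = 23
t_8 = -1·23 + 2·-5 + 1·9 = -24
t_9 = -1·-24 + 2·23 + 1·-5 = 65
t_10 = -1·65 + 2·-24 + 1·23 = -90
t_11 = -1·-90 + 2·65 + 1·-24 = 196
t_12 = -1·196 + 2·-90 + 1·65 = -311
t_13 = -1·-311 + 2·196 + 1·-90 = 613
t_14 = -1·613 + 2·-311 + 1·196 = -1039
t_15 = -1·-1039 + 2·613 + 1·-311 = 1954
t_16 = -1·1954 + 2·-1039 + 1·613 = -3419
t_17 = -1·-3419 + 2·1954 + 1·-1039 = 6288
t_18 = -1·6288 + 2·-3419 + 1·1954 = -11172
t_19 = -1·-11172 + 2·6288 + 1·-3419 = 20329
t_20 = -1·20329 + 2·-11172 + 1·6288 = -36385
t_21 = -1·-36385 + 2·20329 + 1·-11172 = 65871

65871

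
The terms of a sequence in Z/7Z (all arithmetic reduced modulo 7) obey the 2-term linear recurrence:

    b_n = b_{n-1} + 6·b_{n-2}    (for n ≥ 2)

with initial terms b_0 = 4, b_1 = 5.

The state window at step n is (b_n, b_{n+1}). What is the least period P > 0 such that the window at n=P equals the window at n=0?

n=0: window = (4, 5)
n=1: window = (5, 1)
n=2: window = (1, 3)
n=3: window = (3, 2)
n=4: window = (2, 6)
n=5: window = (6, 4)
n=6: window = (4, 5)
window at n=6 equals window at n=0 → period = 6

6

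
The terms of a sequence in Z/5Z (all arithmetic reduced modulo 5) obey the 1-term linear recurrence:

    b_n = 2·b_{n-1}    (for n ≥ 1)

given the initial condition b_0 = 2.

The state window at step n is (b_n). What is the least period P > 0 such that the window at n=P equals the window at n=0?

n=0: window = (2)
n=1: window = (4)
n=2: window = (3)
n=3: window = (1)
n=4: window = (2)
window at n=4 equals window at n=0 → period = 4

4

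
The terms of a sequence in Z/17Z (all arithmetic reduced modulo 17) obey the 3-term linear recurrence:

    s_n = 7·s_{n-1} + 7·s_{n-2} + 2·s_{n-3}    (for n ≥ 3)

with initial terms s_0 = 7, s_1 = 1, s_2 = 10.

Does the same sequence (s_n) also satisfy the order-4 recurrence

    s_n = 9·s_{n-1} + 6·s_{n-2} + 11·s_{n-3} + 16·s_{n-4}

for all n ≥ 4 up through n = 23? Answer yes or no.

no

Terms s_0..s_23: 7, 1, 10, 6, 12, 10, 13, 15, 12, 11, 4, 10, 1, 0, 10, 4, 13, 3, 1, 3, 0, 6, 14, 4
n=4: candidate gives 16, actual s_4 = 12 ✗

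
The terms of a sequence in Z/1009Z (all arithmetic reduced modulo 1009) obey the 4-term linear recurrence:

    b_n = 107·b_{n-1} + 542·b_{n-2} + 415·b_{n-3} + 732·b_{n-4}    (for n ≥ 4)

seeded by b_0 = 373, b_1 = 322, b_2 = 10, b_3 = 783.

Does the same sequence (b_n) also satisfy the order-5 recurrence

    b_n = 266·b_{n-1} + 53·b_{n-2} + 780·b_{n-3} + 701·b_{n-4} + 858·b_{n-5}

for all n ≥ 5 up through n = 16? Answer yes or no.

Terms b_0..b_16: 373, 322, 10, 783, 448, 831, 76, 756, 802, 273, 842, 256, 558, 55, 716, 704, 707
n=5: candidate gives 860, actual b_5 = 831 ✗

no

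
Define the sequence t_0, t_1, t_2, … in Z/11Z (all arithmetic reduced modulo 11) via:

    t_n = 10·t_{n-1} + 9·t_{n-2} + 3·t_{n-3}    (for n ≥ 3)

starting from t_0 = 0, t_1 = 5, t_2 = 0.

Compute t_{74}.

0

t_3 = 10·0 + 9·5 + 3·0 = 1
t_4 = 10·1 + 9·0 + 3·5 = 3
t_5 = 10·3 + 9·1 + 3·0 = 6
t_6 = 10·6 + 9·3 + 3·1 = 2
t_7 = 10·2 + 9·6 + 3·3 = 6
t_8 = 10·6 + 9·2 + 3·6 = 8
t_9 = 10·8 + 9·6 + 3·2 = 8
t_10 = 10·8 + 9·8 + 3·6 = 5
t_11 = 10·5 + 9·8 + 3·8 = 3
t_12 = 10·3 + 9·5 + 3·8 = 0
t_13 = 10·0 + 9·3 + 3·5 = 9
t_14 = 10·9 + 9·0 + 3·3 = 0
t_15 = 10·0 + 9·9 + 3·0 = 4
t_16 = 10·4 + 9·0 + 3·9 = 1
t_17 = 10·1 + 9·4 + 3·0 = 2
t_18 = 10·2 + 9·1 + 3·4 = 8
t_19 = 10·8 + 9·2 + 3·1 = 2
t_20 = 10·2 + 9·8 + 3·2 = 10
t_21 = 10·10 + 9·2 + 3·8 = 10
t_22 = 10·10 + 9·10 + 3·2 = 9
t_23 = 10·9 + 9·10 + 3·10 = 1
t_24 = 10·1 + 9·9 + 3·10 = 0
t_25 = 10·0 + 9·1 + 3·9 = 3
t_26 = 10·3 + 9·0 + 3·1 = 0
t_27 = 10·0 + 9·3 + 3·0 = 5
t_28 = 10·5 + 9·0 + 3·3 = 4
t_29 = 10·4 + 9·5 + 3·0 = 8
t_30 = 10·8 + 9·4 + 3·5 = 10
t_31 = 10·10 + 9·8 + 3·4 = 8
t_32 = 10·8 + 9·10 + 3·8 = 7
t_33 = 10·7 + 9·8 + 3·10 = 7
t_34 = 10·7 + 9·7 + 3·8 = 3
t_35 = 10·3 + 9·7 + 3·7 = 4
t_36 = 10·4 + 9·3 + 3·7 = 0
t_37 = 10·0 + 9·4 + 3·3 = 1
t_38 = 10·1 + 9·0 + 3·4 = 0
t_39 = 10·0 + 9·1 + 3·0 = 9
t_40 = 10·9 + 9·0 + 3·1 = 5
t_41 = 10·5 + 9·9 + 3·0 = 10
t_42 = 10·10 + 9·5 + 3·9 = 7
t_43 = 10·7 + 9·10 + 3·5 = 10
t_44 = 10·10 + 9·7 + 3·10 = 6
t_45 = 10·6 + 9·10 + 3·7 = 6
t_46 = 10·6 + 9·6 + 3·10 = 1
t_47 = 10·1 + 9·6 + 3·6 = 5
t_48 = 10·5 + 9·1 + 3·6 = 0
t_49 = 10·0 + 9·5 + 3·1 = 4
t_50 = 10·4 + 9·0 + 3·5 = 0
t_51 = 10·0 + 9·4 + 3·0 = 3
t_52 = 10·3 + 9·0 + 3·4 = 9
t_53 = 10·9 + 9·3 + 3·0 = 7
t_54 = 10·7 + 9·9 + 3·3 = 6
t_55 = 10·6 + 9·7 + 3·9 = 7
t_56 = 10·7 + 9·6 + 3·7 = 2
t_57 = 10·2 + 9·7 + 3·6 = 2
t_58 = 10·2 + 9·2 + 3·7 = 4
t_59 = 10·4 + 9·2 + 3·2 = 9
t_60 = 10·9 + 9·4 + 3·2 = 0
t_61 = 10·0 + 9·9 + 3·4 = 5
t_62 = 10·5 + 9·0 + 3·9 = 0
t_63 = 10·0 + 9·5 + 3·0 = 1
t_64 = 10·1 + 9·0 + 3·5 = 3
t_65 = 10·3 + 9·1 + 3·0 = 6
t_66 = 10·6 + 9·3 + 3·1 = 2
t_67 = 10·2 + 9·6 + 3·3 = 6
t_68 = 10·6 + 9·2 + 3·6 = 8
t_69 = 10·8 + 9·6 + 3·2 = 8
t_70 = 10·8 + 9·8 + 3·6 = 5
t_71 = 10·5 + 9·8 + 3·8 = 3
t_72 = 10·3 + 9·5 + 3·8 = 0
t_73 = 10·0 + 9·3 + 3·5 = 9
t_74 = 10·9 + 9·0 + 3·3 = 0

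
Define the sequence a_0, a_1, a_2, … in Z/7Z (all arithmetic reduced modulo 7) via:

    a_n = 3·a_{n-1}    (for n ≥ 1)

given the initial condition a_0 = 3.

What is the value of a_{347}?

1

a_1 = 3·3 = 2
a_2 = 3·2 = 6
a_3 = 3·6 = 4
a_4 = 3·4 = 5
a_5 = 3·5 = 1
a_6 = 3·1 = 3
(a_6) = (3) = (a_0), so the sequence has period 6.
347 ≡ 5 (mod 6), hence a_347 = a_5 = 1.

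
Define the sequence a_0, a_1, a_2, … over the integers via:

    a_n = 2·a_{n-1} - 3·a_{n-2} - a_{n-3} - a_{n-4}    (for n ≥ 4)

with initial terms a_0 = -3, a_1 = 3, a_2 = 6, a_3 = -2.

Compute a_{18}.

-241614

a_4 = 2·-2 + -3·6 + -1·3 + -1·-3 = -22
a_5 = 2·-22 + -3·-2 + -1·6 + -1·3 = -47
a_6 = 2·-47 + -3·-22 + -1·-2 + -1·6 = -32
a_7 = 2·-32 + -3·-47 + -1·-22 + -1·-2 = 101
a_8 = 2·101 + -3·-32 + -1·-47 + -1·-22 = 367
a_9 = 2·367 + -3·101 + -1·-32 + -1·-47 = 510
a_10 = 2·510 + -3·367 + -1·101 + -1·-32 = -150
a_11 = 2·-150 + -3·510 + -1·367 + -1·101 = -2298
a_12 = 2·-2298 + -3·-150 + -1·510 + -1·367 = -5023
a_13 = 2·-5023 + -3·-2298 + -1·-150 + -1·510 = -3512
a_14 = 2·-3512 + -3·-5023 + -1·-2298 + -1·-150 = 10493
a_15 = 2·10493 + -3·-3512 + -1·-5023 + -1·-2298 = 38843
a_16 = 2·38843 + -3·10493 + -1·-3512 + -1·-5023 = 54742
a_17 = 2·54742 + -3·38843 + -1·10493 + -1·-3512 = -14026
a_18 = 2·-14026 + -3·54742 + -1·38843 + -1·10493 = -241614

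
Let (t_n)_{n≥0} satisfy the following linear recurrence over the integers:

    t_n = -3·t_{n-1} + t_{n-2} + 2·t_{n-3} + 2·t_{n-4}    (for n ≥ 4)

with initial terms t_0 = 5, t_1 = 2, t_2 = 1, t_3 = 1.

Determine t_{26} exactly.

t_4 = -3·1 + 1·1 + 2·2 + 2·5 = 12
t_5 = -3·12 + 1·1 + 2·1 + 2·2 = -29
t_6 = -3·-29 + 1·12 + 2·1 + 2·1 = 103
t_7 = -3·103 + 1·-29 + 2·12 + 2·1 = -312
t_8 = -3·-312 + 1·103 + 2·-29 + 2·12 = 1005
t_9 = -3·1005 + 1·-312 + 2·103 + 2·-29 = -3179
t_10 = -3·-3179 + 1·1005 + 2·-312 + 2·103 = 10124
t_11 = -3·10124 + 1·-3179 + 2·1005 + 2·-312 = -32165
t_12 = -3·-32165 + 1·10124 + 2·-3179 + 2·1005 = 102271
t_13 = -3·102271 + 1·-32165 + 2·10124 + 2·-3179 = -325088
t_14 = -3·-325088 + 1·102271 + 2·-32165 + 2·10124 = 1033453
t_15 = -3·1033453 + 1·-325088 + 2·102271 + 2·-32165 = -3285235
t_16 = -3·-3285235 + 1·1033453 + 2·-325088 + 2·102271 = 10443524
t_17 = -3·10443524 + 1·-3285235 + 2·1033453 + 2·-325088 = -33199077
t_18 = -3·-33199077 + 1·10443524 + 2·-3285235 + 2·1033453 = 105537191
t_19 = -3·105537191 + 1·-33199077 + 2·10443524 + 2·-3285235 = -335494072
t_20 = -3·-335494072 + 1·105537191 + 2·-33199077 + 2·10443524 = 1066508301
t_21 = -3·1066508301 + 1·-335494072 + 2·105537191 + 2·-33199077 = -3390342747
t_22 = -3·-3390342747 + 1·1066508301 + 2·-335494072 + 2·105537191 = 10777622780
t_23 = -3·10777622780 + 1·-3390342747 + 2·1066508301 + 2·-335494072 = -34261182629
t_24 = -3·-34261182629 + 1·10777622780 + 2·-3390342747 + 2·1066508301 = 108913501775
t_25 = -3·108913501775 + 1·-34261182629 + 2·10777622780 + 2·-3390342747 = -346227127888
t_26 = -3·-346227127888 + 1·108913501775 + 2·-34261182629 + 2·10777622780 = 1100627765741

1100627765741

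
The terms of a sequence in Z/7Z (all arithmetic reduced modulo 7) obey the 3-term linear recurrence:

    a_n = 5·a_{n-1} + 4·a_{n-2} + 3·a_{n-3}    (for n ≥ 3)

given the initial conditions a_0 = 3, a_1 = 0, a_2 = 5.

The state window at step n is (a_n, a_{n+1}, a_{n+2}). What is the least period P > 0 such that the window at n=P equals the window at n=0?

n=0: window = (3, 0, 5)
n=1: window = (0, 5, 6)
n=2: window = (5, 6, 1)
n=3: window = (6, 1, 2)
n=4: window = (1, 2, 4)
n=5: window = (2, 4, 3)
n=6: window = (4, 3, 2)
n=7: window = (3, 2, 6)
n=8: window = (2, 6, 5)
n=9: window = (6, 5, 6)
n=10: window = (5, 6, 5)
n=11: window = (6, 5, 1)
n=12: window = (5, 1, 1)
n=13: window = (1, 1, 3)
n=14: window = (1, 3, 1)
n=15: window = (3, 1, 6)
n=16: window = (1, 6, 1)
n=17: window = (6, 1, 4)
n=18: window = (1, 4, 0)
n=19: window = (4, 0, 5)
n=20: window = (0, 5, 2)
n=21: window = (5, 2, 2)
n=22: window = (2, 2, 5)
n=23: window = (2, 5, 4)
n=24: window = (5, 4, 4)
n=25: window = (4, 4, 2)
n=26: window = (4, 2, 3)
n=27: window = (2, 3, 0)
n=28: window = (3, 0, 4)
n=29: window = (0, 4, 1)
n=30: window = (4, 1, 0)
n=31: window = (1, 0, 2)
n=32: window = (0, 2, 6)
n=33: window = (2, 6, 3)
n=34: window = (6, 3, 3)
n=35: window = (3, 3, 3)
n=36: window = (3, 3, 1)
n=37: window = (3, 1, 5)
n=38: window = (1, 5, 3)
n=39: window = (5, 3, 3)
n=40: window = (3, 3, 0)
…
n=46: window = (2, 0, 3)
n=47: window = (0, 3, 0)
n=48: window = (3, 0, 5)
window at n=48 equals window at n=0 → period = 48

48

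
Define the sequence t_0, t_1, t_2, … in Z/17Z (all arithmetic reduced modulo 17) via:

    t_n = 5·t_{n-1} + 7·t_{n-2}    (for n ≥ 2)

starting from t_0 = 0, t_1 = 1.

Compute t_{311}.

7

t_2 = 5·1 + 7·0 = 5
t_3 = 5·5 + 7·1 = 15
t_4 = 5·15 + 7·5 = 8
t_5 = 5·8 + 7·15 = 9
t_6 = 5·9 + 7·8 = 16
t_7 = 5·16 + 7·9 = 7
t_8 = 5·7 + 7·16 = 11
t_9 = 5·11 + 7·7 = 2
t_10 = 5·2 + 7·11 = 2
t_11 = 5·2 + 7·2 = 7
t_12 = 5·7 + 7·2 = 15
t_13 = 5·15 + 7·7 = 5
t_14 = 5·5 + 7·15 = 11
t_15 = 5·11 + 7·5 = 5
t_16 = 5·5 + 7·11 = 0
t_17 = 5·0 + 7·5 = 1
(t_16, t_17) = (0, 1) = (t_0, t_1), so the sequence has period 16.
311 ≡ 7 (mod 16), hence t_311 = t_7 = 7.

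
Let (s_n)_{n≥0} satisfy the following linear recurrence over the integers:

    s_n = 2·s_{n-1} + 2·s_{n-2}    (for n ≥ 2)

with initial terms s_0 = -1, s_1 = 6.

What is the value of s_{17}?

s_2 = 2·6 + 2·-1 = 10
s_3 = 2·10 + 2·6 = 32
s_4 = 2·32 + 2·10 = 84
s_5 = 2·84 + 2·32 = 232
s_6 = 2·232 + 2·84 = 632
s_7 = 2·632 + 2·232 = 1728
s_8 = 2·1728 + 2·632 = 4720
s_9 = 2·4720 + 2·1728 = 12896
s_10 = 2·12896 + 2·4720 = 35232
s_11 = 2·35232 + 2·12896 = 96256
s_12 = 2·96256 + 2·35232 = 262976
s_13 = 2·262976 + 2·96256 = 718464
s_14 = 2·718464 + 2·262976 = 1962880
s_15 = 2·1962880 + 2·718464 = 5362688
s_16 = 2·5362688 + 2·1962880 = 14651136
s_17 = 2·14651136 + 2·5362688 = 40027648

40027648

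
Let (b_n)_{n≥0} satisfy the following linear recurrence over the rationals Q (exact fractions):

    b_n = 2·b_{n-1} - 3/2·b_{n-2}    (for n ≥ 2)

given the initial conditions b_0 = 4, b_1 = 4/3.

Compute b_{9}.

b_2 = 2·4/3 + -3/2·4 = -10/3
b_3 = 2·-10/3 + -3/2·4/3 = -26/3
b_4 = 2·-26/3 + -3/2·-10/3 = -37/3
b_5 = 2·-37/3 + -3/2·-26/3 = -35/3
b_6 = 2·-35/3 + -3/2·-37/3 = -29/6
b_7 = 2·-29/6 + -3/2·-35/3 = 47/6
b_8 = 2·47/6 + -3/2·-29/6 = 275/12
b_9 = 2·275/12 + -3/2·47/6 = 409/12

409/12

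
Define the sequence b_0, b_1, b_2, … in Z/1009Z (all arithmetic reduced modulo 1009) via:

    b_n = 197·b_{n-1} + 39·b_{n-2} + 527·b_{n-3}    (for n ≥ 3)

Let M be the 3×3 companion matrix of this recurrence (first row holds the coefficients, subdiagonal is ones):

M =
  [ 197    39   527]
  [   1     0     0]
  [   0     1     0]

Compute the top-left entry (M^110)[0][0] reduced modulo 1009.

481

(M^110)[0][0] is the top entry after applying M 110 times to the unit state (1, 0, 0). Equivalently it is h_{112} for the auxiliary sequence (h_n) obeying the same recurrence with h_2 = 1 and h_i = 0 for 0 ≤ i < 2:
h_3 = 197·1 + 39·0 + 527·0 = 197
h_4 = 197·197 + 39·1 + 527·0 = 506
h_5 = 197·506 + 39·197 + 527·1 = 938
h_6 = 197·938 + 39·506 + 527·197 = 594
h_7 = 197·594 + 39·938 + 527·506 = 518
h_8 = 197·518 + 39·594 + 527·938 = 12
h_9 = 197·12 + 39·518 + 527·594 = 616
h_10 = 197·616 + 39·12 + 527·518 = 287
h_11 = 197·287 + 39·616 + 527·12 = 113
h_12 = 197·113 + 39·287 + 527·616 = 900
h_13 = 197·900 + 39·113 + 527·287 = 995
h_14 = 197·995 + 39·900 + 527·113 = 74
h_15 = 197·74 + 39·995 + 527·900 = 985
h_16 = 197·985 + 39·74 + 527·995 = 870
h_17 = 197·870 + 39·985 + 527·74 = 589
h_18 = 197·589 + 39·870 + 527·985 = 91
h_19 = 197·91 + 39·589 + 527·870 = 942
h_20 = 197·942 + 39·91 + 527·589 = 71
h_21 = 197·71 + 39·942 + 527·91 = 809
h_22 = 197·809 + 39·71 + 527·942 = 708
h_23 = 197·708 + 39·809 + 527·71 = 590
h_24 = 197·590 + 39·708 + 527·809 = 100
h_25 = 197·100 + 39·590 + 527·708 = 118
h_26 = 197·118 + 39·100 + 527·590 = 61
h_27 = 197·61 + 39·118 + 527·100 = 707
h_28 = 197·707 + 39·61 + 527·118 = 26
h_29 = 197·26 + 39·707 + 527·61 = 266
h_30 = 197·266 + 39·26 + 527·707 = 207
h_31 = 197·207 + 39·266 + 527·26 = 279
h_32 = 197·279 + 39·207 + 527·266 = 409
h_33 = 197·409 + 39·279 + 527·207 = 761
h_34 = 197·761 + 39·409 + 527·279 = 111
h_35 = 197·111 + 39·761 + 527·409 = 713
h_36 = 197·713 + 39·111 + 527·761 = 977
h_37 = 197·977 + 39·713 + 527·111 = 289
h_38 = 197·289 + 39·977 + 527·713 = 593
h_39 = 197·593 + 39·289 + 527·977 = 238
h_40 = 197·238 + 39·593 + 527·289 = 336
h_41 = 197·336 + 39·238 + 527·593 = 529
h_42 = 197·529 + 39·336 + 527·238 = 583
h_43 = 197·583 + 39·529 + 527·336 = 773
h_44 = 197·773 + 39·583 + 527·529 = 760
h_45 = 197·760 + 39·773 + 527·583 = 770
h_46 = 197·770 + 39·760 + 527·773 = 454
h_47 = 197·454 + 39·770 + 527·760 = 353
h_48 = 197·353 + 39·454 + 527·770 = 645
h_49 = 197·645 + 39·353 + 527·454 = 706
h_50 = 197·706 + 39·645 + 527·353 = 145
h_51 = 197·145 + 39·706 + 527·645 = 486
h_52 = 197·486 + 39·145 + 527·706 = 238
h_53 = 197·238 + 39·486 + 527·145 = 995
h_54 = 197·995 + 39·238 + 527·486 = 306
h_55 = 197·306 + 39·995 + 527·238 = 515
h_56 = 197·515 + 39·306 + 527·995 = 66
h_57 = 197·66 + 39·515 + 527·306 = 621
h_58 = 197·621 + 39·66 + 527·515 = 788
h_59 = 197·788 + 39·621 + 527·66 = 329
h_60 = 197·329 + 39·788 + 527·621 = 41
h_61 = 197·41 + 39·329 + 527·788 = 296
h_62 = 197·296 + 39·41 + 527·329 = 215
h_63 = 197·215 + 39·296 + 527·41 = 840
h_64 = 197·840 + 39·215 + 527·296 = 923
h_65 = 197·923 + 39·840 + 527·215 = 980
h_66 = 197·980 + 39·923 + 527·840 = 752
h_67 = 197·752 + 39·980 + 527·923 = 791
h_68 = 197·791 + 39·752 + 527·980 = 360
h_69 = 197·360 + 39·791 + 527·752 = 636
h_70 = 197·636 + 39·360 + 527·791 = 230
h_71 = 197·230 + 39·636 + 527·360 = 521
h_72 = 197·521 + 39·230 + 527·636 = 801
h_73 = 197·801 + 39·521 + 527·230 = 662
h_74 = 197·662 + 39·801 + 527·521 = 332
h_75 = 197·332 + 39·662 + 527·801 = 777
h_76 = 197·777 + 39·332 + 527·662 = 301
h_77 = 197·301 + 39·777 + 527·332 = 206
h_78 = 197·206 + 39·301 + 527·777 = 687
h_79 = 197·687 + 39·206 + 527·301 = 309
h_80 = 197·309 + 39·687 + 527·206 = 482
h_81 = 197·482 + 39·309 + 527·687 = 878
h_82 = 197·878 + 39·482 + 527·309 = 448
h_83 = 197·448 + 39·878 + 527·482 = 155
h_84 = 197·155 + 39·448 + 527·878 = 159
h_85 = 197·159 + 39·155 + 527·448 = 25
h_86 = 197·25 + 39·159 + 527·155 = 992
h_87 = 197·992 + 39·25 + 527·159 = 699
h_88 = 197·699 + 39·992 + 527·25 = 883
h_89 = 197·883 + 39·699 + 527·992 = 543
h_90 = 197·543 + 39·883 + 527·699 = 236
h_91 = 197·236 + 39·543 + 527·883 = 258
h_92 = 197·258 + 39·236 + 527·543 = 104
h_93 = 197·104 + 39·258 + 527·236 = 545
h_94 = 197·545 + 39·104 + 527·258 = 182
h_95 = 197·182 + 39·545 + 527·104 = 927
h_96 = 197·927 + 39·182 + 527·545 = 684
h_97 = 197·684 + 39·927 + 527·182 = 439
h_98 = 197·439 + 39·684 + 527·927 = 324
h_99 = 197·324 + 39·439 + 527·684 = 484
h_100 = 197·484 + 39·324 + 527·439 = 313
h_101 = 197·313 + 39·484 + 527·324 = 44
h_102 = 197·44 + 39·313 + 527·484 = 486
h_103 = 197·486 + 39·44 + 527·313 = 69
h_104 = 197·69 + 39·486 + 527·44 = 240
h_105 = 197·240 + 39·69 + 527·486 = 366
h_106 = 197·366 + 39·240 + 527·69 = 781
h_107 = 197·781 + 39·366 + 527·240 = 992
h_108 = 197·992 + 39·781 + 527·366 = 30
h_109 = 197·30 + 39·992 + 527·781 = 117
h_110 = 197·117 + 39·30 + 527·992 = 125
h_111 = 197·125 + 39·117 + 527·30 = 602
h_112 = 197·602 + 39·125 + 527·117 = 481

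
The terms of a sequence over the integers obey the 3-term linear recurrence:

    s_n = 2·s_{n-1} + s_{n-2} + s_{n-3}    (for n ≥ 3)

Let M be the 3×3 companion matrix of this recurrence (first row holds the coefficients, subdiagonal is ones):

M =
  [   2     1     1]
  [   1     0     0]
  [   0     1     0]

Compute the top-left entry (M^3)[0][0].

(M^3)[0][0] is the top entry after applying M 3 times to the unit state (1, 0, 0). Equivalently it is h_{5} for the auxiliary sequence (h_n) obeying the same recurrence with h_2 = 1 and h_i = 0 for 0 ≤ i < 2:
h_3 = 2·1 + 1·0 + 1·0 = 2
h_4 = 2·2 + 1·1 + 1·0 = 5
h_5 = 2·5 + 1·2 + 1·1 = 13

13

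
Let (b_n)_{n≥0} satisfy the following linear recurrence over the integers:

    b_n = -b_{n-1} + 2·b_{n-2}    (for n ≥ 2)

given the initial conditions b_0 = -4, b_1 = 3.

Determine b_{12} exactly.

b_2 = -1·3 + 2·-4 = -11
b_3 = -1·-11 + 2·3 = 17
b_4 = -1·17 + 2·-11 = -39
b_5 = -1·-39 + 2·17 = 73
b_6 = -1·73 + 2·-39 = -151
b_7 = -1·-151 + 2·73 = 297
b_8 = -1·297 + 2·-151 = -599
b_9 = -1·-599 + 2·297 = 1193
b_10 = -1·1193 + 2·-599 = -2391
b_11 = -1·-2391 + 2·1193 = 4777
b_12 = -1·4777 + 2·-2391 = -9559

-9559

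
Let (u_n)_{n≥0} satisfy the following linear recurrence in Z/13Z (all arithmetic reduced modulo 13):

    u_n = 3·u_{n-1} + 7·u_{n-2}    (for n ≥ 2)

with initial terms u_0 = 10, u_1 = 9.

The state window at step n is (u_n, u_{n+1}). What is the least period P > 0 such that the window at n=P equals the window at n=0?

n=0: window = (10, 9)
n=1: window = (9, 6)
n=2: window = (6, 3)
n=3: window = (3, 12)
n=4: window = (12, 5)
n=5: window = (5, 8)
n=6: window = (8, 7)
n=7: window = (7, 12)
n=8: window = (12, 7)
n=9: window = (7, 1)
n=10: window = (1, 0)
n=11: window = (0, 7)
n=12: window = (7, 8)
n=13: window = (8, 8)
n=14: window = (8, 2)
n=15: window = (2, 10)
n=16: window = (10, 5)
n=17: window = (5, 7)
n=18: window = (7, 4)
n=19: window = (4, 9)
n=20: window = (9, 3)
n=21: window = (3, 7)
n=22: window = (7, 3)
n=23: window = (3, 6)
n=24: window = (6, 0)
n=25: window = (0, 3)
n=26: window = (3, 9)
n=27: window = (9, 9)
n=28: window = (9, 12)
n=29: window = (12, 8)
n=30: window = (8, 4)
n=31: window = (4, 3)
n=32: window = (3, 11)
n=33: window = (11, 2)
n=34: window = (2, 5)
n=35: window = (5, 3)
n=36: window = (3, 5)
n=37: window = (5, 10)
n=38: window = (10, 0)
n=39: window = (0, 5)
n=40: window = (5, 2)
…
n=166: window = (12, 10)
n=167: window = (10, 10)
n=168: window = (10, 9)
window at n=168 equals window at n=0 → period = 168

168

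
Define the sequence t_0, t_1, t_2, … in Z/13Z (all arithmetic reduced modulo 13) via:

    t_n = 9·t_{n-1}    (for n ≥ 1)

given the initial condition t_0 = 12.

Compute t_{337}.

4

t_1 = 9·12 = 4
t_2 = 9·4 = 10
t_3 = 9·10 = 12
(t_3) = (12) = (t_0), so the sequence has period 3.
337 ≡ 1 (mod 3), hence t_337 = t_1 = 4.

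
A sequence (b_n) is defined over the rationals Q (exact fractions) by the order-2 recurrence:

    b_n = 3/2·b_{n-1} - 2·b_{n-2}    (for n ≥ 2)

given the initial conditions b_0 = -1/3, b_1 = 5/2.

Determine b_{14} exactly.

b_2 = 3/2·5/2 + -2·-1/3 = 53/12
b_3 = 3/2·53/12 + -2·5/2 = 13/8
b_4 = 3/2·13/8 + -2·53/12 = -307/48
b_5 = 3/2·-307/48 + -2·13/8 = -411/32
b_6 = 3/2·-411/32 + -2·-307/48 = -1243/192
b_7 = 3/2·-1243/192 + -2·-411/32 = 2045/128
b_8 = 3/2·2045/128 + -2·-1243/192 = 28349/768
b_9 = 3/2·28349/768 + -2·2045/128 = 11989/512
b_10 = 3/2·11989/512 + -2·28349/768 = -118891/3072
b_11 = 3/2·-118891/3072 + -2·11989/512 = -214803/2048
b_12 = 3/2·-214803/2048 + -2·-118891/3072 = -982099/12288
b_13 = 3/2·-982099/12288 + -2·-214803/2048 = 736325/8192
b_14 = 3/2·736325/8192 + -2·-982099/12288 = 14483717/49152

14483717/49152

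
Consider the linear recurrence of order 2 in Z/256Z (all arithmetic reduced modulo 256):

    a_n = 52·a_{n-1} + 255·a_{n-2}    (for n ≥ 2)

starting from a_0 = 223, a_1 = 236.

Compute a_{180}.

79

a_2 = 52·236 + 255·223 = 17
a_3 = 52·17 + 255·236 = 136
a_4 = 52·136 + 255·17 = 143
a_5 = 52·143 + 255·136 = 132
a_6 = 52·132 + 255·143 = 65
a_7 = 52·65 + 255·132 = 176
Continuing the recurrence:
  a_8 = 127;  a_9 = 28;  a_10 = 49;  a_11 = 216;  a_12 = 175;  a_13 = 180
  a_14 = 225;  a_15 = 0;  a_16 = 31;  a_17 = 76;  a_18 = 81;  a_19 = 40
  a_20 = 207;  a_21 = 228;  a_22 = 129;  a_23 = 80;  a_24 = 191;  a_25 = 124
  a_26 = 113;  a_27 = 120;  a_28 = 239;  a_29 = 20;  a_30 = 33;  a_31 = 160
  a_32 = 95;  a_33 = 172;  a_34 = 145;  a_35 = 200;  a_36 = 15;  a_37 = 68
  a_38 = 193;  a_39 = 240;  a_40 = 255;  a_41 = 220;  a_42 = 177;  a_43 = 24
  a_44 = 47;  a_45 = 116;  a_46 = 97;  a_47 = 64;  a_48 = 159;  a_49 = 12
  a_50 = 209;  a_51 = 104;  a_52 = 79;  a_53 = 164;  a_54 = 1;  a_55 = 144
  a_56 = 63;  a_57 = 60;  a_58 = 241;  a_59 = 184;  a_60 = 111;  a_61 = 212
  a_62 = 161;  a_63 = 224;  a_64 = 223;  a_65 = 108;  a_66 = 17;  a_67 = 8
  a_68 = 143;  a_69 = 4;  a_70 = 65;  a_71 = 48;  a_72 = 127;  a_73 = 156
  a_74 = 49;  a_75 = 88;  a_76 = 175;  a_77 = 52;  a_78 = 225;  a_79 = 128
  a_80 = 31;  a_81 = 204;  a_82 = 81;  a_83 = 168;  a_84 = 207;  a_85 = 100
  a_86 = 129;  a_87 = 208;  a_88 = 191;  a_89 = 252;  a_90 = 113;  a_91 = 248
  a_92 = 239;  a_93 = 148;  a_94 = 33;  a_95 = 32;  a_96 = 95;  a_97 = 44
  a_98 = 145;  a_99 = 72;  a_100 = 15;  a_101 = 196;  a_102 = 193;  a_103 = 112
  a_104 = 255;  a_105 = 92;  a_106 = 177;  a_107 = 152;  a_108 = 47;  a_109 = 244
  a_110 = 97;  a_111 = 192;  a_112 = 159;  a_113 = 140;  a_114 = 209;  a_115 = 232
  a_116 = 79;  a_117 = 36;  a_118 = 1;  a_119 = 16;  a_120 = 63;  a_121 = 188
  a_122 = 241;  a_123 = 56;  a_124 = 111;  a_125 = 84;  a_126 = 161;  a_127 = 96
  a_128 = 223;  a_129 = 236;  a_130 = 17;  a_131 = 136;  a_132 = 143;  a_133 = 132
  a_134 = 65;  a_135 = 176;  a_136 = 127;  a_137 = 28;  a_138 = 49;  a_139 = 216
  a_140 = 175;  a_141 = 180;  a_142 = 225;  a_143 = 0;  a_144 = 31;  a_145 = 76
  a_146 = 81;  a_147 = 40;  a_148 = 207;  a_149 = 228;  a_150 = 129;  a_151 = 80
  a_152 = 191;  a_153 = 124;  a_154 = 113;  a_155 = 120;  a_156 = 239;  a_157 = 20
  a_158 = 33;  a_159 = 160;  a_160 = 95;  a_161 = 172;  a_162 = 145;  a_163 = 200
  a_164 = 15;  a_165 = 68;  a_166 = 193;  a_167 = 240;  a_168 = 255;  a_169 = 220
  a_170 = 177;  a_171 = 24;  a_172 = 47;  a_173 = 116;  a_174 = 97;  a_175 = 64
  a_176 = 159;  a_177 = 12;  a_178 = 209
a_179 = 52·209 + 255·12 = 104
a_180 = 52·104 + 255·209 = 79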